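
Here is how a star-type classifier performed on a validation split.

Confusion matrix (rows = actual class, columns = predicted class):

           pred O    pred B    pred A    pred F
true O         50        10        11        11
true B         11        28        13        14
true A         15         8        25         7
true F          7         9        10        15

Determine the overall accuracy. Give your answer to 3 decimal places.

0.484

Accuracy = trace / total = (50+28+25+15=118) / 244 = 118/244 = 0.484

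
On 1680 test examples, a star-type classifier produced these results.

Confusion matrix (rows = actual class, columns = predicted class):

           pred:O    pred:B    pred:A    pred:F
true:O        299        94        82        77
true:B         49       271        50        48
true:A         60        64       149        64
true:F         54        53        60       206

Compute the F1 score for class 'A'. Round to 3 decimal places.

Treat 'A' as positive and all other classes as negative.
F1 score = 2·TP/(2·TP+FP+FN).
A: TP=149, FP=82+50+60=192, FN=60+64+64=188 → 298/678 = 0.4395

0.440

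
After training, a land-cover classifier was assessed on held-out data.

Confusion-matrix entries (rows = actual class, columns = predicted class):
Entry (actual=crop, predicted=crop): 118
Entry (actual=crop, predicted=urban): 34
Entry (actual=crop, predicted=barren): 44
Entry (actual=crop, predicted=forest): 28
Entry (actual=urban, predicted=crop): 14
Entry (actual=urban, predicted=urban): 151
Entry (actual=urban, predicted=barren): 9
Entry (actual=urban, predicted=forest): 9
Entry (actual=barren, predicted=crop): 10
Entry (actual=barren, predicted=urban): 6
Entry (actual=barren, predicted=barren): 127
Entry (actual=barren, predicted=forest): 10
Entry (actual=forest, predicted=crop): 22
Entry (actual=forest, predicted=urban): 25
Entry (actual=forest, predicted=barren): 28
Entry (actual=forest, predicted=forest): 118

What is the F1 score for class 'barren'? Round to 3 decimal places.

0.704

One-vs-rest for 'barren': TP = diagonal; FP = other classes predicted 'barren'; FN = 'barren' predicted as other.
F1 score = 2·TP/(2·TP+FP+FN).
barren: TP=127, FP=44+9+28=81, FN=10+6+10=26 → 254/361 = 0.7036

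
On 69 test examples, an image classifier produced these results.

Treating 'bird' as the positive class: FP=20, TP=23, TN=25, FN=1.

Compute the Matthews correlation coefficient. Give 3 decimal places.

MCC = (TP·TN − FP·FN) / √((TP+FP)(TP+FN)(TN+FP)(TN+FN))
Numerator = 23·25 − 20·1 = 555
Denominator = √(43·24·45·26) = √1207440 = 1098.8357
MCC = 555 / 1098.8357 = 0.505

0.505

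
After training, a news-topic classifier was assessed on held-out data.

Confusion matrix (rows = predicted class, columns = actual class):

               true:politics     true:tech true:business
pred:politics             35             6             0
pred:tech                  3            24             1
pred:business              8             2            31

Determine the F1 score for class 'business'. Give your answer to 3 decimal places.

0.849

F1 score = 2·TP/(2·TP+FP+FN).
business: TP=31, FP=8+2=10, FN=0+1=1 → 62/73 = 0.8493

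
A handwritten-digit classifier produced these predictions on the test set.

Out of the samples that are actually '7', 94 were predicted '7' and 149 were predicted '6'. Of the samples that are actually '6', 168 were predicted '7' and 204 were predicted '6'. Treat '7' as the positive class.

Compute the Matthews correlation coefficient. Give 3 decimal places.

-0.064

MCC = (TP·TN − FP·FN) / √((TP+FP)(TP+FN)(TN+FP)(TN+FN))
Numerator = 94·204 − 168·149 = -5856
Denominator = √(262·243·372·353) = √8360364456 = 91435.0286
MCC = -5856 / 91435.0286 = -0.064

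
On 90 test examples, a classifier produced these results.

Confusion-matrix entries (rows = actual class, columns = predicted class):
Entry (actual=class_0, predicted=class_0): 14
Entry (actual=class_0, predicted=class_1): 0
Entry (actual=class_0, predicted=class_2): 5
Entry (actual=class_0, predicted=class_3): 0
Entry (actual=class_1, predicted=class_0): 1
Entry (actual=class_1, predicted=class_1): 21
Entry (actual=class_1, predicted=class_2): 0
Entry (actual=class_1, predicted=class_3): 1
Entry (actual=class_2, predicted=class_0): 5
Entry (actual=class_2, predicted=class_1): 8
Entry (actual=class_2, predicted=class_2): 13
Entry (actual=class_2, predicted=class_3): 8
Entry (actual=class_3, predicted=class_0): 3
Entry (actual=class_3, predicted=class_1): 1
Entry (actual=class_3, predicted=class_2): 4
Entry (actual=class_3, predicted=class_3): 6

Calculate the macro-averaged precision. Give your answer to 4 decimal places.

Per-class precision (TP/(TP+FP)):
  class_0: TP=14, FP=1+5+3=9 → 14/23 = 0.60870
  class_1: TP=21, FP=0+8+1=9 → 21/30 = 0.70000
  class_2: TP=13, FP=5+0+4=9 → 13/22 = 0.59091
  class_3: TP=6, FP=0+1+8=9 → 6/15 = 0.40000
Macro-precision = mean = (0.60870 + 0.70000 + 0.59091 + 0.40000) / 4 = 0.5749

0.5749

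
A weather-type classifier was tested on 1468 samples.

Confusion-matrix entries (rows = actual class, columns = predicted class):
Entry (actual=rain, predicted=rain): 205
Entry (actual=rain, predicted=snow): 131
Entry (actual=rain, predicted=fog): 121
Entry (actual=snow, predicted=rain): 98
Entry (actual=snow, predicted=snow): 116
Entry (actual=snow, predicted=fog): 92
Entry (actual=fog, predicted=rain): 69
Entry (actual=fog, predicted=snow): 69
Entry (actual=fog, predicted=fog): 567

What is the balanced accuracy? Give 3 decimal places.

Balanced accuracy = mean of per-class recall.
  rain: recall = 205/457 = 0.4486
  snow: recall = 116/306 = 0.3791
  fog: recall = 567/705 = 0.8043
Mean = (0.4486 + 0.3791 + 0.8043) / 3 = 0.544

0.544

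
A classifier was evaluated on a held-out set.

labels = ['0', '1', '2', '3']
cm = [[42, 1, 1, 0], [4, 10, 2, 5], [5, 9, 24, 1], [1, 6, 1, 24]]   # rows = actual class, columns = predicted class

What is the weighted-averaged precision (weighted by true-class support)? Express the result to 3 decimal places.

Per-class precision (TP/(TP+FP)):
  0: TP=42, FP=4+5+1=10 → 42/52 = 0.8077
  1: TP=10, FP=1+9+6=16 → 10/26 = 0.3846
  2: TP=24, FP=1+2+1=4 → 24/28 = 0.8571
  3: TP=24, FP=0+5+1=6 → 24/30 = 0.8000
Weighted-precision = Σ (supportᵢ/N)·precisionᵢ with N=136: (44/136)·0.8077 + (21/136)·0.3846 + (39/136)·0.8571 + (32/136)·0.8000 = 0.755

0.755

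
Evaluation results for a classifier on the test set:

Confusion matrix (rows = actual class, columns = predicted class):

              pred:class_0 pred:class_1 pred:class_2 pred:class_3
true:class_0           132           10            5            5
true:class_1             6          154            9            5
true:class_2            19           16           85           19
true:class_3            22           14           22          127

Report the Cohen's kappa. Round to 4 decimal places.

0.6872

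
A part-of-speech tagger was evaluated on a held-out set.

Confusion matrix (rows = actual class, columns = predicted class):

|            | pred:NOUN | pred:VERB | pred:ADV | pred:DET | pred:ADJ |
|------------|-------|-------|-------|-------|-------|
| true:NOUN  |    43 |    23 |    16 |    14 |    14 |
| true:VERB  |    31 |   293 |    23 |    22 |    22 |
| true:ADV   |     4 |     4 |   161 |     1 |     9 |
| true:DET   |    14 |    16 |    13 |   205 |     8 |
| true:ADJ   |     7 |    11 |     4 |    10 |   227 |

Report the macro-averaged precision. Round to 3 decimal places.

0.729

Per-class precision (TP/(TP+FP)):
  NOUN: TP=43, FP=31+4+14+7=56 → 43/99 = 0.4343
  VERB: TP=293, FP=23+4+16+11=54 → 293/347 = 0.8444
  ADV: TP=161, FP=16+23+13+4=56 → 161/217 = 0.7419
  DET: TP=205, FP=14+22+1+10=47 → 205/252 = 0.8135
  ADJ: TP=227, FP=14+22+9+8=53 → 227/280 = 0.8107
Macro-precision = mean = (0.4343 + 0.8444 + 0.7419 + 0.8135 + 0.8107) / 5 = 0.729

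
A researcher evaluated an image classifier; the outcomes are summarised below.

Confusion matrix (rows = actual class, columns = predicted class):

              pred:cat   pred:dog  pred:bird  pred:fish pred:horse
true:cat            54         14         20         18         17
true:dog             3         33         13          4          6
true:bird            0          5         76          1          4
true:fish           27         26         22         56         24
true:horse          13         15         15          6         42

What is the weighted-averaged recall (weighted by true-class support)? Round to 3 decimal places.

0.508

Per-class recall (TP/(TP+FN)):
  cat: TP=54, FN=14+20+18+17=69 → 54/123 = 0.4390
  dog: TP=33, FN=3+13+4+6=26 → 33/59 = 0.5593
  bird: TP=76, FN=0+5+1+4=10 → 76/86 = 0.8837
  fish: TP=56, FN=27+26+22+24=99 → 56/155 = 0.3613
  horse: TP=42, FN=13+15+15+6=49 → 42/91 = 0.4615
Weighted-recall = Σ (supportᵢ/N)·recallᵢ with N=514: (123/514)·0.4390 + (59/514)·0.5593 + (86/514)·0.8837 + (155/514)·0.3613 + (91/514)·0.4615 = 0.508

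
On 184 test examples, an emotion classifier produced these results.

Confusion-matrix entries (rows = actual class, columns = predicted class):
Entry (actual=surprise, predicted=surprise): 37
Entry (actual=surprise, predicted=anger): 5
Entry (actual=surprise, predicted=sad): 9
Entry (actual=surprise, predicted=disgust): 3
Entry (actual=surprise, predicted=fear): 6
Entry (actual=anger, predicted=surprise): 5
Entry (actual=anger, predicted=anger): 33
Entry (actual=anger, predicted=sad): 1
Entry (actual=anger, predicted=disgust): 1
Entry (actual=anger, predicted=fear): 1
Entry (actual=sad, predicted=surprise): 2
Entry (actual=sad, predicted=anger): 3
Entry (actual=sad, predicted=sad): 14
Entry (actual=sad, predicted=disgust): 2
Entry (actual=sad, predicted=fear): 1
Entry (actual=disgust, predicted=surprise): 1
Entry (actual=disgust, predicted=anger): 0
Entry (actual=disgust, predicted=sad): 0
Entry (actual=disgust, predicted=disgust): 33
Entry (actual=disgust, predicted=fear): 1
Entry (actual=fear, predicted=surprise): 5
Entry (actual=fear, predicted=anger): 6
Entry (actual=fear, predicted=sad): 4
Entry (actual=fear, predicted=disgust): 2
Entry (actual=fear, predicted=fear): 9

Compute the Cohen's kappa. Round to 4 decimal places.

0.5959

Observed agreement pₒ = trace/N = 126/184 = 0.68478
Expected agreement pₑ = Σ (rowᵢ·colᵢ)/N² = (60·50 + 41·47 + 22·28 + 35·41 + 26·18)/184² = 0.21993
κ = (pₒ − pₑ)/(1 − pₑ) = (0.68478 − 0.21993)/(1 − 0.21993) = 0.5959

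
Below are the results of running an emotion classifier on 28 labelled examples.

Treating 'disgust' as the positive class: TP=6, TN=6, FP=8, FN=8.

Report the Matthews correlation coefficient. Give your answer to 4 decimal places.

MCC = (TP·TN − FP·FN) / √((TP+FP)(TP+FN)(TN+FP)(TN+FN))
Numerator = 6·6 − 8·8 = -28
Denominator = √(14·14·14·14) = √38416 = 196.0000
MCC = -28 / 196.0000 = -0.1429

-0.1429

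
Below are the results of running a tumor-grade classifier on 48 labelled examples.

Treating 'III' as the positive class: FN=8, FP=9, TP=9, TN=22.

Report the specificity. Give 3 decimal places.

Specificity = TN/(TN+FP) = 22/(22+9) = 0.710

0.710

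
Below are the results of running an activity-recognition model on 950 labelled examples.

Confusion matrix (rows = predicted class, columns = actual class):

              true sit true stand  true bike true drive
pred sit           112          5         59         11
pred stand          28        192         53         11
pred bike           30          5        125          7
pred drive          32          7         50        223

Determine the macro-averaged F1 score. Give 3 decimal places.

Per-class F1 score (2·TP/(2·TP+FP+FN)):
  sit: TP=112, FP=5+59+11=75, FN=28+30+32=90 → 224/389 = 0.5758
  stand: TP=192, FP=28+53+11=92, FN=5+5+7=17 → 384/493 = 0.7789
  bike: TP=125, FP=30+5+7=42, FN=59+53+50=162 → 250/454 = 0.5507
  drive: TP=223, FP=32+7+50=89, FN=11+11+7=29 → 446/564 = 0.7908
Macro-F1 score = mean = (0.5758 + 0.7789 + 0.5507 + 0.7908) / 4 = 0.674

0.674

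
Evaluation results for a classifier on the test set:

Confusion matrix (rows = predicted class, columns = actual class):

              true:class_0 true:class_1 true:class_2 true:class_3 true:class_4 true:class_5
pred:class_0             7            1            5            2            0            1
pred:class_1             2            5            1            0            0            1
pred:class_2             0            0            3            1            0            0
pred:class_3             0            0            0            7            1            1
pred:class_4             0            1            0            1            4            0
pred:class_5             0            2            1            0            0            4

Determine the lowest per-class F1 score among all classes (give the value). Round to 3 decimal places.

Per-class F1 score (2·TP/(2·TP+FP+FN)):
  class_0: TP=7, FP=1+5+2+0+1=9, FN=2+0+0+0+0=2 → 14/25 = 0.5600
  class_1: TP=5, FP=2+1+0+0+1=4, FN=1+0+0+1+2=4 → 10/18 = 0.5556
  class_2: TP=3, FP=0+0+1+0+0=1, FN=5+1+0+0+1=7 → 6/14 = 0.4286
  class_3: TP=7, FP=0+0+0+1+1=2, FN=2+0+1+1+0=4 → 14/20 = 0.7000
  class_4: TP=4, FP=0+1+0+1+0=2, FN=0+0+0+1+0=1 → 8/11 = 0.7273
  class_5: TP=4, FP=0+2+1+0+0=3, FN=1+1+0+1+0=3 → 8/14 = 0.5714
Lowest is class 'class_2' with F1 score = 0.429.

0.429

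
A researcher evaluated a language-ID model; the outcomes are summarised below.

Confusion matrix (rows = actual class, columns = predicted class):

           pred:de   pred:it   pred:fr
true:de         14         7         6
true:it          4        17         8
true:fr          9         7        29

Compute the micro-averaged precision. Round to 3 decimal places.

0.594

Micro-averaging pools counts across classes: ΣTP=60, ΣFP=41, ΣFN=41.
Micro-precision = TP/(TP+FP) on pooled counts = 0.594 (equals overall accuracy in single-label multiclass).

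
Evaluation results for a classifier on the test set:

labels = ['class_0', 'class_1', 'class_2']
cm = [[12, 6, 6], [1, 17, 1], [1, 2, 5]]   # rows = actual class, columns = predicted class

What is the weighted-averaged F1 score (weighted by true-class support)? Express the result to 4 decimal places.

Per-class F1 score (2·TP/(2·TP+FP+FN)):
  class_0: TP=12, FP=1+1=2, FN=6+6=12 → 24/38 = 0.63158
  class_1: TP=17, FP=6+2=8, FN=1+1=2 → 34/44 = 0.77273
  class_2: TP=5, FP=6+1=7, FN=1+2=3 → 10/20 = 0.50000
Weighted-F1 score = Σ (supportᵢ/N)·F1 scoreᵢ with N=51: (24/51)·0.63158 + (19/51)·0.77273 + (8/51)·0.50000 = 0.6635

0.6635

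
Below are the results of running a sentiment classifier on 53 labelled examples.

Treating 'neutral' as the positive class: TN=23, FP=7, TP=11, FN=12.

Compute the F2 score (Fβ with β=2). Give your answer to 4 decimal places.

0.5000

Fβ = (1+β²)·TP / ((1+β²)·TP + β²·FN + FP), with β²=4
= 5·11 / (5·11 + 4·12 + 7) = 0.5000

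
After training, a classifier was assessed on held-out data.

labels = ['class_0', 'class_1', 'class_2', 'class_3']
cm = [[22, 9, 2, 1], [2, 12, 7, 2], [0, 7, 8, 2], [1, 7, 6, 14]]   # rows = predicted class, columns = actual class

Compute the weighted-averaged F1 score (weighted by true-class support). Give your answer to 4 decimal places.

Per-class F1 score (2·TP/(2·TP+FP+FN)):
  class_0: TP=22, FP=9+2+1=12, FN=2+0+1=3 → 44/59 = 0.74576
  class_1: TP=12, FP=2+7+2=11, FN=9+7+7=23 → 24/58 = 0.41379
  class_2: TP=8, FP=0+7+2=9, FN=2+7+6=15 → 16/40 = 0.40000
  class_3: TP=14, FP=1+7+6=14, FN=1+2+2=5 → 28/47 = 0.59574
Weighted-F1 score = Σ (supportᵢ/N)·F1 scoreᵢ with N=102: (25/102)·0.74576 + (35/102)·0.41379 + (23/102)·0.40000 + (19/102)·0.59574 = 0.5259

0.5259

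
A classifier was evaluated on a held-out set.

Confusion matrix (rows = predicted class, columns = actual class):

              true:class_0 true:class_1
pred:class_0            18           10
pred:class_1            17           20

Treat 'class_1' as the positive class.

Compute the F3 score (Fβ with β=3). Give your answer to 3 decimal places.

0.651

Fβ = (1+β²)·TP / ((1+β²)·TP + β²·FN + FP), with β²=9
= 10·20 / (10·20 + 9·10 + 17) = 0.651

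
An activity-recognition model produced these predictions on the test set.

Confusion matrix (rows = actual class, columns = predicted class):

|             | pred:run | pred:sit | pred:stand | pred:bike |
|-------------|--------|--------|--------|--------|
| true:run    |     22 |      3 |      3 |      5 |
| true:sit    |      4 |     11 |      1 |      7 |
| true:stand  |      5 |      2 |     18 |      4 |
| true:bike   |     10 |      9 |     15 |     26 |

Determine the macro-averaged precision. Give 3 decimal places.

Per-class precision (TP/(TP+FP)):
  run: TP=22, FP=4+5+10=19 → 22/41 = 0.5366
  sit: TP=11, FP=3+2+9=14 → 11/25 = 0.4400
  stand: TP=18, FP=3+1+15=19 → 18/37 = 0.4865
  bike: TP=26, FP=5+7+4=16 → 26/42 = 0.6190
Macro-precision = mean = (0.5366 + 0.4400 + 0.4865 + 0.6190) / 4 = 0.521

0.521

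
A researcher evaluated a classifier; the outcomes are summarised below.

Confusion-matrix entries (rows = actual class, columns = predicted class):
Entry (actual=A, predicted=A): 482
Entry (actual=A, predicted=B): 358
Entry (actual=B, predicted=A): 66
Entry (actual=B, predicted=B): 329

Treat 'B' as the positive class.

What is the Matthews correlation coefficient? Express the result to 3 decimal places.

0.382

MCC = (TP·TN − FP·FN) / √((TP+FP)(TP+FN)(TN+FP)(TN+FN))
Numerator = 329·482 − 358·66 = 134950
Denominator = √(687·395·840·548) = √124914736800 = 353432.7897
MCC = 134950 / 353432.7897 = 0.382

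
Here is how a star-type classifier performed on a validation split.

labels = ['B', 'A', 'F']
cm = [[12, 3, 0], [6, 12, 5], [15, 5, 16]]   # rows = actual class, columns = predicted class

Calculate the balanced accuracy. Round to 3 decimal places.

Balanced accuracy = mean of per-class recall.
  B: recall = 12/15 = 0.8000
  A: recall = 12/23 = 0.5217
  F: recall = 16/36 = 0.4444
Mean = (0.8000 + 0.5217 + 0.4444) / 3 = 0.589

0.589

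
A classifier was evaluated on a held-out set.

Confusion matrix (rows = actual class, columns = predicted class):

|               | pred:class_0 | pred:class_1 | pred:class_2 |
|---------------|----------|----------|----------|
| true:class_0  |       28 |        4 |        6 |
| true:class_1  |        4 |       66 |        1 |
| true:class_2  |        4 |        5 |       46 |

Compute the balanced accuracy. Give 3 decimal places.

0.834

Balanced accuracy = mean of per-class recall.
  class_0: recall = 28/38 = 0.7368
  class_1: recall = 66/71 = 0.9296
  class_2: recall = 46/55 = 0.8364
Mean = (0.7368 + 0.9296 + 0.8364) / 3 = 0.834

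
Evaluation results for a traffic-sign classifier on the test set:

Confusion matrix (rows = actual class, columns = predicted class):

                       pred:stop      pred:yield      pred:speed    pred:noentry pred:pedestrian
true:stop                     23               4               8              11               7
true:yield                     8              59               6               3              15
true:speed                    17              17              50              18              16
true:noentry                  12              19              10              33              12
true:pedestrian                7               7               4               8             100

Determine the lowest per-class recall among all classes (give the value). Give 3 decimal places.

Per-class recall (TP/(TP+FN)):
  stop: TP=23, FN=4+8+11+7=30 → 23/53 = 0.4340
  yield: TP=59, FN=8+6+3+15=32 → 59/91 = 0.6484
  speed: TP=50, FN=17+17+18+16=68 → 50/118 = 0.4237
  noentry: TP=33, FN=12+19+10+12=53 → 33/86 = 0.3837
  pedestrian: TP=100, FN=7+7+4+8=26 → 100/126 = 0.7937
Lowest is class 'noentry' with recall = 0.384.

0.384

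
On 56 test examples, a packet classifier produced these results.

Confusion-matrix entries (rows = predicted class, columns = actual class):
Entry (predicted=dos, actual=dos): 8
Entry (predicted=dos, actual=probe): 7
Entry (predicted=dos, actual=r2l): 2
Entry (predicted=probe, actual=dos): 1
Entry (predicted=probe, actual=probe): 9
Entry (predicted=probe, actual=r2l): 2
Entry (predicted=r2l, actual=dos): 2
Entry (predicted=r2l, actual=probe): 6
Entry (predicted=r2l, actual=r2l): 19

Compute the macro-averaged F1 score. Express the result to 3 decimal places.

0.620

Per-class F1 score (2·TP/(2·TP+FP+FN)):
  dos: TP=8, FP=7+2=9, FN=1+2=3 → 16/28 = 0.5714
  probe: TP=9, FP=1+2=3, FN=7+6=13 → 18/34 = 0.5294
  r2l: TP=19, FP=2+6=8, FN=2+2=4 → 38/50 = 0.7600
Macro-F1 score = mean = (0.5714 + 0.5294 + 0.7600) / 3 = 0.620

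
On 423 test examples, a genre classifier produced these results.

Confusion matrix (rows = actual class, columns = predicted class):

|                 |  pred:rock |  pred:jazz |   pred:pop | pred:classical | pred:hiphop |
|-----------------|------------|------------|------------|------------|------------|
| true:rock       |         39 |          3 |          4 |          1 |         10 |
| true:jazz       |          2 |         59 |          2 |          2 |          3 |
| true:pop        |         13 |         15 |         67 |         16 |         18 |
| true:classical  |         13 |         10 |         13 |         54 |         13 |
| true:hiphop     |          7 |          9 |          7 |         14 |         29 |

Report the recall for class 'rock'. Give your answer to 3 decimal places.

recall = TP/(TP+FN).
rock: TP=39, FN=3+4+1+10=18 → 39/57 = 0.6842

0.684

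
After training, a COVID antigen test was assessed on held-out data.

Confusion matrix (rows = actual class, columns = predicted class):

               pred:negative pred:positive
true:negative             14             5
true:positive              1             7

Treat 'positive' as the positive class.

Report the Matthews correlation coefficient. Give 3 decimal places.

0.562

MCC = (TP·TN − FP·FN) / √((TP+FP)(TP+FN)(TN+FP)(TN+FN))
Numerator = 7·14 − 5·1 = 93
Denominator = √(12·8·19·15) = √27360 = 165.4086
MCC = 93 / 165.4086 = 0.562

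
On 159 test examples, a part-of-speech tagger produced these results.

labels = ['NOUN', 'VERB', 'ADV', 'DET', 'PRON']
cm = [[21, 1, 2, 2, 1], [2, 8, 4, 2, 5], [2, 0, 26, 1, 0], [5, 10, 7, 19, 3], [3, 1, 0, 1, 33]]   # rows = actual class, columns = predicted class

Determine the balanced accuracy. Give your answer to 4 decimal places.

0.6711

Balanced accuracy = mean of per-class recall.
  NOUN: recall = 21/27 = 0.77778
  VERB: recall = 8/21 = 0.38095
  ADV: recall = 26/29 = 0.89655
  DET: recall = 19/44 = 0.43182
  PRON: recall = 33/38 = 0.86842
Mean = (0.77778 + 0.38095 + 0.89655 + 0.43182 + 0.86842) / 5 = 0.6711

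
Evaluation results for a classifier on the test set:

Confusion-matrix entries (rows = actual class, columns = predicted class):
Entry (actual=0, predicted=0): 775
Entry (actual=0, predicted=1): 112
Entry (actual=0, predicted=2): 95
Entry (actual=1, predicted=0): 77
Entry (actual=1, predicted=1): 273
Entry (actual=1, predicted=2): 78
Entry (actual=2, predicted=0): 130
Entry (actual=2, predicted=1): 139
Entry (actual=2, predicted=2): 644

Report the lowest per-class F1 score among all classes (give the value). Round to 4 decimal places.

0.5735

Per-class F1 score (2·TP/(2·TP+FP+FN)):
  0: TP=775, FP=77+130=207, FN=112+95=207 → 1550/1964 = 0.78921
  1: TP=273, FP=112+139=251, FN=77+78=155 → 546/952 = 0.57353
  2: TP=644, FP=95+78=173, FN=130+139=269 → 1288/1730 = 0.74451
Lowest is class '1' with F1 score = 0.5735.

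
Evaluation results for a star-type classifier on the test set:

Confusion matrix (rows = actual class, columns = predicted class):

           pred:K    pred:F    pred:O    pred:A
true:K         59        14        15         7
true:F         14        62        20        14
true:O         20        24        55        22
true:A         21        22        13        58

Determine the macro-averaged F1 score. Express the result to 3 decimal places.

Per-class F1 score (2·TP/(2·TP+FP+FN)):
  K: TP=59, FP=14+20+21=55, FN=14+15+7=36 → 118/209 = 0.5646
  F: TP=62, FP=14+24+22=60, FN=14+20+14=48 → 124/232 = 0.5345
  O: TP=55, FP=15+20+13=48, FN=20+24+22=66 → 110/224 = 0.4911
  A: TP=58, FP=7+14+22=43, FN=21+22+13=56 → 116/215 = 0.5395
Macro-F1 score = mean = (0.5646 + 0.5345 + 0.4911 + 0.5395) / 4 = 0.532

0.532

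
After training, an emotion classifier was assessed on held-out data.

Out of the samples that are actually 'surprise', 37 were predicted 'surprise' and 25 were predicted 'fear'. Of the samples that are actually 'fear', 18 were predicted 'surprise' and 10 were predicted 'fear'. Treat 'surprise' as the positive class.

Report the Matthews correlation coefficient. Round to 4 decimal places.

-0.0438

MCC = (TP·TN − FP·FN) / √((TP+FP)(TP+FN)(TN+FP)(TN+FN))
Numerator = 37·10 − 18·25 = -80
Denominator = √(55·62·28·35) = √3341800 = 1828.0591
MCC = -80 / 1828.0591 = -0.0438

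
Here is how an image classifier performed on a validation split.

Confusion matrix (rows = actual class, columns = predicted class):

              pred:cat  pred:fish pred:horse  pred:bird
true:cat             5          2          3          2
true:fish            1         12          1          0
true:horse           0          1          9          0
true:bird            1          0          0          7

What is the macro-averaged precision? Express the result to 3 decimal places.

0.746

Per-class precision (TP/(TP+FP)):
  cat: TP=5, FP=1+0+1=2 → 5/7 = 0.7143
  fish: TP=12, FP=2+1+0=3 → 12/15 = 0.8000
  horse: TP=9, FP=3+1+0=4 → 9/13 = 0.6923
  bird: TP=7, FP=2+0+0=2 → 7/9 = 0.7778
Macro-precision = mean = (0.7143 + 0.8000 + 0.6923 + 0.7778) / 4 = 0.746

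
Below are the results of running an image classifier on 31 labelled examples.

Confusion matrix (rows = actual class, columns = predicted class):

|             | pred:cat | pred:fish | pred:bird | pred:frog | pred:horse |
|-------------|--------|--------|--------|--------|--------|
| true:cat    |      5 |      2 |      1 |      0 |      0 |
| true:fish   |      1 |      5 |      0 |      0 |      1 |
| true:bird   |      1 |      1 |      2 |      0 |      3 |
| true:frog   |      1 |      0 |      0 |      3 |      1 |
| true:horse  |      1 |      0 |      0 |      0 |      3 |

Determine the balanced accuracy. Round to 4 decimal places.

0.5950

Balanced accuracy = mean of per-class recall.
  cat: recall = 5/8 = 0.62500
  fish: recall = 5/7 = 0.71429
  bird: recall = 2/7 = 0.28571
  frog: recall = 3/5 = 0.60000
  horse: recall = 3/4 = 0.75000
Mean = (0.62500 + 0.71429 + 0.28571 + 0.60000 + 0.75000) / 5 = 0.5950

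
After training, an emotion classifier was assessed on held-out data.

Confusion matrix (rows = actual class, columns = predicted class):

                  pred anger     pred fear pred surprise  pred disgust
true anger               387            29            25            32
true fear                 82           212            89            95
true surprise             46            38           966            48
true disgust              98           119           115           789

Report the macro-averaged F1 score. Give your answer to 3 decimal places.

0.699

Per-class F1 score (2·TP/(2·TP+FP+FN)):
  anger: TP=387, FP=82+46+98=226, FN=29+25+32=86 → 774/1086 = 0.7127
  fear: TP=212, FP=29+38+119=186, FN=82+89+95=266 → 424/876 = 0.4840
  surprise: TP=966, FP=25+89+115=229, FN=46+38+48=132 → 1932/2293 = 0.8426
  disgust: TP=789, FP=32+95+48=175, FN=98+119+115=332 → 1578/2085 = 0.7568
Macro-F1 score = mean = (0.7127 + 0.4840 + 0.8426 + 0.7568) / 4 = 0.699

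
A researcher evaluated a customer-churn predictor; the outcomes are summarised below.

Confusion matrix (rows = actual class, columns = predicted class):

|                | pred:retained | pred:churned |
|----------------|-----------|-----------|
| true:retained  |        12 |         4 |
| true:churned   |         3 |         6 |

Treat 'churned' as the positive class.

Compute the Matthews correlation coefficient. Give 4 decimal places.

MCC = (TP·TN − FP·FN) / √((TP+FP)(TP+FN)(TN+FP)(TN+FN))
Numerator = 6·12 − 4·3 = 60
Denominator = √(10·9·16·15) = √21600 = 146.9694
MCC = 60 / 146.9694 = 0.4082

0.4082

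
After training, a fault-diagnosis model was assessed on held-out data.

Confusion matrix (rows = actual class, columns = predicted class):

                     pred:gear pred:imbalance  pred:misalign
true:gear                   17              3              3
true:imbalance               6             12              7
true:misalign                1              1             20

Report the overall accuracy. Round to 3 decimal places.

0.700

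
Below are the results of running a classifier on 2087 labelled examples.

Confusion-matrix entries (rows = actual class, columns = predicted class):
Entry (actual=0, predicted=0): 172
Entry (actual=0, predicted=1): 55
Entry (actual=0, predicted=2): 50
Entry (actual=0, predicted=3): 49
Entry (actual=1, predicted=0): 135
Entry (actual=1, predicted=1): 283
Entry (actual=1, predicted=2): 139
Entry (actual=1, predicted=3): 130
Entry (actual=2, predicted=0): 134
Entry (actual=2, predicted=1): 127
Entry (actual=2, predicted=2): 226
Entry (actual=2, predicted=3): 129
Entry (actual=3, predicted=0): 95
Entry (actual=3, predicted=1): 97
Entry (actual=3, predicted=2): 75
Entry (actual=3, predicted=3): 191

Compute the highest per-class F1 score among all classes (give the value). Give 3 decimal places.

0.453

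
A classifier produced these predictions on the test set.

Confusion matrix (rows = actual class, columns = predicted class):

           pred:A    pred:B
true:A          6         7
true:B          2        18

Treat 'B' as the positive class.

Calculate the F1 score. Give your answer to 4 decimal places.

0.8000

Precision = TP/(TP+FP) = 18/25 = 0.7200
Recall = TP/(TP+FN) = 18/20 = 0.9000
F1 = 2·TP/(2·TP+FP+FN) = 36/45 = 0.8000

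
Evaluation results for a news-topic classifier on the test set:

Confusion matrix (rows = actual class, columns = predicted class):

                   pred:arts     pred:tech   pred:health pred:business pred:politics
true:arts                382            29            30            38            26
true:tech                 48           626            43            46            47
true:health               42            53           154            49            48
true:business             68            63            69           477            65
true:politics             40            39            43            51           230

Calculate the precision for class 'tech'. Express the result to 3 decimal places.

0.773

precision = TP/(TP+FP).
tech: TP=626, FP=29+53+63+39=184 → 626/810 = 0.7728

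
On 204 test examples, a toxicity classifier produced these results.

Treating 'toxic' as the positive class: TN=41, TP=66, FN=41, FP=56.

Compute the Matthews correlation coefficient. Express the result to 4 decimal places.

MCC = (TP·TN − FP·FN) / √((TP+FP)(TP+FN)(TN+FP)(TN+FN))
Numerator = 66·41 − 56·41 = 410
Denominator = √(122·107·97·82) = √103831516 = 10189.7751
MCC = 410 / 10189.7751 = 0.0402

0.0402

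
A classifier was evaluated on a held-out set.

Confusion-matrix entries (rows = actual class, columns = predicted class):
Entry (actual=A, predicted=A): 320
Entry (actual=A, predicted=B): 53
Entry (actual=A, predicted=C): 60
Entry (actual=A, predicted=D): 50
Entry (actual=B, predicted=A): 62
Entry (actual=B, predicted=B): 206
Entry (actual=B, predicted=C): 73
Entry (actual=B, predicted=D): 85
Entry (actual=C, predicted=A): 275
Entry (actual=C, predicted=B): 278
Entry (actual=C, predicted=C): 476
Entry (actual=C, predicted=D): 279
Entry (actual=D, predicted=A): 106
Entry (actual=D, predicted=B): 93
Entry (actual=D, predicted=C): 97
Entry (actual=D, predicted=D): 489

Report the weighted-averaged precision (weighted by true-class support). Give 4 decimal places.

Per-class precision (TP/(TP+FP)):
  A: TP=320, FP=62+275+106=443 → 320/763 = 0.41940
  B: TP=206, FP=53+278+93=424 → 206/630 = 0.32698
  C: TP=476, FP=60+73+97=230 → 476/706 = 0.67422
  D: TP=489, FP=50+85+279=414 → 489/903 = 0.54153
Weighted-precision = Σ (supportᵢ/N)·precisionᵢ with N=3002: (483/3002)·0.41940 + (426/3002)·0.32698 + (1308/3002)·0.67422 + (785/3002)·0.54153 = 0.5492

0.5492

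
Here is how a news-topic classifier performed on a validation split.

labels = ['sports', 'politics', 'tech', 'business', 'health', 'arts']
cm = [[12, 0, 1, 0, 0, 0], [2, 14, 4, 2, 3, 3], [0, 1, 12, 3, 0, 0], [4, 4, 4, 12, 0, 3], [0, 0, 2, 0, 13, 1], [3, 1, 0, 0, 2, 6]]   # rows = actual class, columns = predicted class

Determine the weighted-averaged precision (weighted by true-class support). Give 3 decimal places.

0.639

Per-class precision (TP/(TP+FP)):
  sports: TP=12, FP=2+0+4+0+3=9 → 12/21 = 0.5714
  politics: TP=14, FP=0+1+4+0+1=6 → 14/20 = 0.7000
  tech: TP=12, FP=1+4+4+2+0=11 → 12/23 = 0.5217
  business: TP=12, FP=0+2+3+0+0=5 → 12/17 = 0.7059
  health: TP=13, FP=0+3+0+0+2=5 → 13/18 = 0.7222
  arts: TP=6, FP=0+3+0+3+1=7 → 6/13 = 0.4615
Weighted-precision = Σ (supportᵢ/N)·precisionᵢ with N=112: (13/112)·0.5714 + (28/112)·0.7000 + (16/112)·0.5217 + (27/112)·0.7059 + (16/112)·0.7222 + (12/112)·0.4615 = 0.639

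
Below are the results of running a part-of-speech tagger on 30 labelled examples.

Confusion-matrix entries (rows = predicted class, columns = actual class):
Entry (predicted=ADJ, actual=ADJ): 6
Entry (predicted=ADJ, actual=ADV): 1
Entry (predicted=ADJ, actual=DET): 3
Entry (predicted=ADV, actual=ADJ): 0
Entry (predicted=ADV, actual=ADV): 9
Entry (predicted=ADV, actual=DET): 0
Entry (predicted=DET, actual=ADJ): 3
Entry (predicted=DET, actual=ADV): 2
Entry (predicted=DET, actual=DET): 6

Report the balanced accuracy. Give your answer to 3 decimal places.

Balanced accuracy = mean of per-class recall.
  ADJ: recall = 6/9 = 0.6667
  ADV: recall = 9/12 = 0.7500
  DET: recall = 6/9 = 0.6667
Mean = (0.6667 + 0.7500 + 0.6667) / 3 = 0.694

0.694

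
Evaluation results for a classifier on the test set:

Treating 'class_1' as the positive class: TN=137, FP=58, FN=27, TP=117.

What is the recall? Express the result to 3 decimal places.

Recall = TP/(TP+FN) = 117/(117+27) = 117/144 = 0.813

0.813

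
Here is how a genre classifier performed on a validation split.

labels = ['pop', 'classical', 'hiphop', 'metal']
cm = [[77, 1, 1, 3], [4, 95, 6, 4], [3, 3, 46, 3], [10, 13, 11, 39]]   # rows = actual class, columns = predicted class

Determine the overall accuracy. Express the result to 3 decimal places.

Accuracy = trace / total = (77+95+46+39=257) / 319 = 257/319 = 0.806

0.806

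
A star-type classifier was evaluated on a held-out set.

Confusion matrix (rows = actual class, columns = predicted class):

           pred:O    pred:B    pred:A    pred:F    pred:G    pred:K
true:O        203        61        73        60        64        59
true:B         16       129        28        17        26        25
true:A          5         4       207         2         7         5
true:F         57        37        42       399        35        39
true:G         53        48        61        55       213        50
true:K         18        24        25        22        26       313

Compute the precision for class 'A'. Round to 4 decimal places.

One-vs-rest for 'A': TP = diagonal; FP = other classes predicted 'A'; FN = 'A' predicted as other.
precision = TP/(TP+FP).
A: TP=207, FP=73+28+42+61+25=229 → 207/436 = 0.47477

0.4748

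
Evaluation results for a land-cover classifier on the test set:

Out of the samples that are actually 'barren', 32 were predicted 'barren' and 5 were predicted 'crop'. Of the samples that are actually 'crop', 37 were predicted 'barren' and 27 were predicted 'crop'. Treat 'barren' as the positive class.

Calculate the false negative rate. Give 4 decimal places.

FNR = FN/(FN+TP) = 5/(5+32) = 0.1351

0.1351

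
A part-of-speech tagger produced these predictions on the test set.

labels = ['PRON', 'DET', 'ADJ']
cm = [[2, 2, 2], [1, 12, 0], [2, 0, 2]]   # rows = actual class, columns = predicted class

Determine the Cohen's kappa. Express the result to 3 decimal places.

0.465

Observed agreement pₒ = trace/N = 16/23 = 0.6957
Expected agreement pₑ = Σ (rowᵢ·colᵢ)/N² = (6·5 + 13·14 + 4·4)/23² = 0.4310
κ = (pₒ − pₑ)/(1 − pₑ) = (0.6957 − 0.4310)/(1 − 0.4310) = 0.465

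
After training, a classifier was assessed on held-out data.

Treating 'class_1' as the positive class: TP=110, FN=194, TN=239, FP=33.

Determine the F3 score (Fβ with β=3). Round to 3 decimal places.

0.382

Fβ = (1+β²)·TP / ((1+β²)·TP + β²·FN + FP), with β²=9
= 10·110 / (10·110 + 9·194 + 33) = 0.382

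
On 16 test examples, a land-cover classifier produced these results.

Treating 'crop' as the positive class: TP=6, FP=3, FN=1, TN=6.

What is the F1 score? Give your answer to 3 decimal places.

Precision = TP/(TP+FP) = 6/9 = 0.6667
Recall = TP/(TP+FN) = 6/7 = 0.8571
F1 = 2·TP/(2·TP+FP+FN) = 12/16 = 0.750

0.750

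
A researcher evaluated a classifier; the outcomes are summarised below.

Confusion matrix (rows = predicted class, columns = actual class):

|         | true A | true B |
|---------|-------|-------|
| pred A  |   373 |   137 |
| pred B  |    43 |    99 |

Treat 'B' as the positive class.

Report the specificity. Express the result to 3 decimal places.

Specificity = TN/(TN+FP) = 373/(373+43) = 0.897

0.897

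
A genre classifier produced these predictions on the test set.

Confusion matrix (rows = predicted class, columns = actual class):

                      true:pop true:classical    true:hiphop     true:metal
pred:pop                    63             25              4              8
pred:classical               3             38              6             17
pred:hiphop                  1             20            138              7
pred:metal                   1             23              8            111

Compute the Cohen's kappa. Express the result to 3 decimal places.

0.645

Observed agreement pₒ = trace/N = 350/473 = 0.7400
Expected agreement pₑ = Σ (rowᵢ·colᵢ)/N² = (68·100 + 106·64 + 156·166 + 143·143)/473² = 0.2679
κ = (pₒ − pₑ)/(1 − pₑ) = (0.7400 − 0.2679)/(1 − 0.2679) = 0.645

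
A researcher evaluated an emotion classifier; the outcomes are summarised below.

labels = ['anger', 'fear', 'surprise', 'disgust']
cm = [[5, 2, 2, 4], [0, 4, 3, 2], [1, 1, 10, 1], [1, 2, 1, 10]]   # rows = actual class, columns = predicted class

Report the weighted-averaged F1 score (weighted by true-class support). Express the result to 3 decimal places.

0.582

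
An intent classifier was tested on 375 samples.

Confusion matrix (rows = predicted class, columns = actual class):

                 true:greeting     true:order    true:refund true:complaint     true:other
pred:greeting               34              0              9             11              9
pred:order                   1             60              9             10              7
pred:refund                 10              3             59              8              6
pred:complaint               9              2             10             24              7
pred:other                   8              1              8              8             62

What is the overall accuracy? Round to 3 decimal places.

0.637

Accuracy = trace / total = (34+60+59+24+62=239) / 375 = 239/375 = 0.637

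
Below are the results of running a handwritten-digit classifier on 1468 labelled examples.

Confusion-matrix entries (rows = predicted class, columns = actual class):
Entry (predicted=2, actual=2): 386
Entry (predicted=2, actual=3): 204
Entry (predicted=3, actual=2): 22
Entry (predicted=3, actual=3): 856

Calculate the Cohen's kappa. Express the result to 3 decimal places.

Observed agreement pₒ = trace/N = 1242/1468 = 0.8460
Expected agreement pₑ = Σ (rowᵢ·colᵢ)/N² = (408·590 + 1060·878)/1468² = 0.5436
κ = (pₒ − pₑ)/(1 − pₑ) = (0.8460 − 0.5436)/(1 − 0.5436) = 0.663

0.663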